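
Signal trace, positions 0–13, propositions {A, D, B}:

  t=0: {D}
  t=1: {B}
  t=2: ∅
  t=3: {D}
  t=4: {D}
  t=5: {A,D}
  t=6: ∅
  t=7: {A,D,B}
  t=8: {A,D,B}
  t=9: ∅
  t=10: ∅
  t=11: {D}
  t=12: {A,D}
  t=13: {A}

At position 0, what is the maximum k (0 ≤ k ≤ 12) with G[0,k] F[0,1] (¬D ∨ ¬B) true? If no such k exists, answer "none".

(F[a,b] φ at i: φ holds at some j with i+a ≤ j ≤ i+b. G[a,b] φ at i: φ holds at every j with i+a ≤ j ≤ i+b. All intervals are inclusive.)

6

F[0,1] (¬D ∨ ¬B) must hold from j=0 onward; find where it first fails.
  j=0: holds
  j=1: holds
  j=2: holds
  j=3: holds
  j=4: holds
  j=5: holds
  j=6: holds
  j=7: fails
Holds on [0,6], so largest k = 6.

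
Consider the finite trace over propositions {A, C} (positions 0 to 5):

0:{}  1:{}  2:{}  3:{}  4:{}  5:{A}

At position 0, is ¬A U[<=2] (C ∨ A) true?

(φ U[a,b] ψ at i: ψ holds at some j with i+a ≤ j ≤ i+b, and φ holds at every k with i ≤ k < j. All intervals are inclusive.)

Need some j in [0,2] with (C ∨ A), and ¬A at every k in [0,j-1].
  j=0: (C ∨ A) false.
  j=1: (C ∨ A) false.
  j=2: (C ∨ A) false.
No j in the window works → until fails.

False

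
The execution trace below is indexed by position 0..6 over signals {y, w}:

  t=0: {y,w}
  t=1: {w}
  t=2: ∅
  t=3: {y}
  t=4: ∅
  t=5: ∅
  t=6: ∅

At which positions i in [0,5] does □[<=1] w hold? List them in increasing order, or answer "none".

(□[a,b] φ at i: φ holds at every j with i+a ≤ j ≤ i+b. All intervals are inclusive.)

Evaluate at each i in [0,5]:
  i=0: ✓ (all of [0,1])
  i=1: ✗ (fails at j=2)
  i=2: ✗ (fails at j=2)
  i=3: ✗ (fails at j=3)
  i=4: ✗ (fails at j=4)
  i=5: ✗ (fails at j=5)

0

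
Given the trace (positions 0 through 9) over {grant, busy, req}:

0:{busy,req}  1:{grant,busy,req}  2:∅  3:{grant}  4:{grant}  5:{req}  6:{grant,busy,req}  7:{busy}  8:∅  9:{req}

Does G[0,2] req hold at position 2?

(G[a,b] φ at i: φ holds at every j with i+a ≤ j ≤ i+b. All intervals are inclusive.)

No

Check req at every j in [2,4]:
  j=2: false
  j=3: false
  j=4: false
Fails at j=2 → formula fails.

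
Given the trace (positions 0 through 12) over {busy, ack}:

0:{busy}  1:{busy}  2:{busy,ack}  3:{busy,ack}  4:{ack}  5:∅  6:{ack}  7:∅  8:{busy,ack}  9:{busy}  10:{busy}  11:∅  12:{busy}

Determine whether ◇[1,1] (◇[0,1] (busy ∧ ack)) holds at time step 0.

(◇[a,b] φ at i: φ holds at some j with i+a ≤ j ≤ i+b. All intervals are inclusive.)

Yes

Check ◇[0,1] (busy ∧ ack) at each j in [1,1]:
  j=1: holds (witness at 2)
Found at j=1 → formula holds.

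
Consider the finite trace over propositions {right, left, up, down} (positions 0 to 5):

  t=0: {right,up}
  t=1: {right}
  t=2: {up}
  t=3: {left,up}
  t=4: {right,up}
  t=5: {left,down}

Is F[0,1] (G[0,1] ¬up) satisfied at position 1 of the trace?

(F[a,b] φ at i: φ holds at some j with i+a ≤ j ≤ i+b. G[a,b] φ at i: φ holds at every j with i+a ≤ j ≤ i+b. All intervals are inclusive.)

False

Check G[0,1] ¬up at each j in [1,2]:
  j=1: fails at 2
  j=2: fails at 2
No position in the window satisfies it → formula fails.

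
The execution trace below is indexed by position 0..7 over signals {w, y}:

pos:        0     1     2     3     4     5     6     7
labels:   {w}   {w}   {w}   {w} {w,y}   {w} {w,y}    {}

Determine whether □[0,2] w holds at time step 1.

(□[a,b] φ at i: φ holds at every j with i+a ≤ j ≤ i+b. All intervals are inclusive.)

True

Check w at every j in [1,3]:
  j=1: true
  j=2: true
  j=3: true
All positions satisfy it → formula holds.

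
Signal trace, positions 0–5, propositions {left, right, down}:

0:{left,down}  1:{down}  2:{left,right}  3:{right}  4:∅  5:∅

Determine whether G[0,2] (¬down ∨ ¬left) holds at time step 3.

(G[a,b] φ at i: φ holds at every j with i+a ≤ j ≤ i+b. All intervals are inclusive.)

Yes

Check (¬down ∨ ¬left) at every j in [3,5]:
  j=3: true
  j=4: true
  j=5: true
All positions satisfy it → formula holds.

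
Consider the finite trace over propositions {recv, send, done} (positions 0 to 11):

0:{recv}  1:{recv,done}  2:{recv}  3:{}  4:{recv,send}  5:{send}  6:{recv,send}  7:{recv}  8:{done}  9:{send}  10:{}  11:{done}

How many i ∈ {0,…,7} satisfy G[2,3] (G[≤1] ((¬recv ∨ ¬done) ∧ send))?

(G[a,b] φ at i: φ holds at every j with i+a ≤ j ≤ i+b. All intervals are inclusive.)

Evaluate at each i in [0,7]:
  i=0: ✗ (fails at j=2)
  i=1: ✗ (fails at j=3)
  i=2: ✓ (all of [4,5])
  i=3: ✗ (fails at j=6)
  i=4: ✗ (fails at j=6)
  i=5: ✗ (fails at j=7)
  i=6: ✗ (fails at j=8)
  i=7: ✗ (fails at j=9)
Positions where it holds: {2} → 1.

1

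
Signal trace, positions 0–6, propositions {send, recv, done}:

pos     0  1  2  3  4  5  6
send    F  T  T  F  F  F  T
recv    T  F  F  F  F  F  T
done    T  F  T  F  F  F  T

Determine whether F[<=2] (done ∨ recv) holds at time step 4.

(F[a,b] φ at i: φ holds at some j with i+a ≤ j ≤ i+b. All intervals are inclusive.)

Yes

Check (done ∨ recv) at each j in [4,6]:
  j=4: false
  j=5: false
  j=6: true
Found at j=6 → formula holds.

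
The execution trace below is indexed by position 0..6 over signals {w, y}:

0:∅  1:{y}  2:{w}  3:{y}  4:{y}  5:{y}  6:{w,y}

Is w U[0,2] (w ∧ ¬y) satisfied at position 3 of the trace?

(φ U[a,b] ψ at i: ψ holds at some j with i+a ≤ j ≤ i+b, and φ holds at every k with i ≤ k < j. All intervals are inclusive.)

Need some j in [3,5] with (w ∧ ¬y), and w at every k in [3,j-1].
  j=3: (w ∧ ¬y) false.
  j=4: (w ∧ ¬y) false.
  j=5: (w ∧ ¬y) false.
No j in the window works → until fails.

False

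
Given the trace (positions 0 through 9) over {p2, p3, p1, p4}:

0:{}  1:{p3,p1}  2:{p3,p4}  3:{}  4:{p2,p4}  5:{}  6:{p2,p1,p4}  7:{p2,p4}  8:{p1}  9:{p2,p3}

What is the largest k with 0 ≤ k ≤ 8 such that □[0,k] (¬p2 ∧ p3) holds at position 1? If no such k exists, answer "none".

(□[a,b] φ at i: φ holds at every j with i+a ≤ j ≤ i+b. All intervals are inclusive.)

(¬p2 ∧ p3) must hold from j=1 onward; find where it first fails.
  j=1: holds
  j=2: holds
  j=3: fails
Holds on [1,2], so largest k = 1.

1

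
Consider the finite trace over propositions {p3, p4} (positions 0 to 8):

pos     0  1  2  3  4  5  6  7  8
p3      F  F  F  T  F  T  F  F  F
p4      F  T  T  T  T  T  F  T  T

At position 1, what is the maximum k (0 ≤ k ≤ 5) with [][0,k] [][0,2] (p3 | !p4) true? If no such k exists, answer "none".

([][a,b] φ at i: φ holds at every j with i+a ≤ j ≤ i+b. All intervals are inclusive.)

[][0,2] (p3 | !p4) must hold from j=1 onward; find where it first fails.
  j=1: fails → no k works.

none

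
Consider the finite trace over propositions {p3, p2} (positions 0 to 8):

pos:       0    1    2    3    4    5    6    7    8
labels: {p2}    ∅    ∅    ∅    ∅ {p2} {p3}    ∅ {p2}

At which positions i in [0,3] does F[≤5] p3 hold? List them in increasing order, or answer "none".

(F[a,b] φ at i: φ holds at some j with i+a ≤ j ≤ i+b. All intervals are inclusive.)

Evaluate at each i in [0,3]:
  i=0: ✗ (none in [0,5])
  i=1: ✓ (witness j=6)
  i=2: ✓ (witness j=6)
  i=3: ✓ (witness j=6)

1, 2, 3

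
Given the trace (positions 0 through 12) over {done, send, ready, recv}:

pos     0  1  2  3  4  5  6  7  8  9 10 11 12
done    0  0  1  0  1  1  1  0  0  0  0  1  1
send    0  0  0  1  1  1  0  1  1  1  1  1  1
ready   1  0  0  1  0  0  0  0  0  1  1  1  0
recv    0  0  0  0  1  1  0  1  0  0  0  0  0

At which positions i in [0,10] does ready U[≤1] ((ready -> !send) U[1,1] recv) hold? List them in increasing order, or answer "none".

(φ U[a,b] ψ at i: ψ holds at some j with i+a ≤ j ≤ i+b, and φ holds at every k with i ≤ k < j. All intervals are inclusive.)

Evaluate at each i in [0,10]:
  i=0: ✗ (no rhs in [0,1])
  i=1: ✗ (no rhs in [1,2])
  i=2: ✗ (no rhs in [2,3])
  i=3: ✓ (rhs at j=4; lhs holds on [3,3])
  i=4: ✓ (rhs at j=4)
  i=5: ✗ (lhs fails at k=5 before rhs at j=6)
  i=6: ✓ (rhs at j=6)
  i=7: ✗ (no rhs in [7,8])
  i=8: ✗ (no rhs in [8,9])
  i=9: ✗ (no rhs in [9,10])
  i=10: ✗ (no rhs in [10,11])

3, 4, 6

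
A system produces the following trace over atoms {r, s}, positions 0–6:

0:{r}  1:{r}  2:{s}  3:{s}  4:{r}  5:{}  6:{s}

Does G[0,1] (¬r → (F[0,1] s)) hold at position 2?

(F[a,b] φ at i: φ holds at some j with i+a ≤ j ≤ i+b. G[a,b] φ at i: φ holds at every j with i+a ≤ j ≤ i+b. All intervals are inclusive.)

True

Check (¬r → (F[0,1] s)) at every j in [2,3]:
  j=2: antecedent true; consequent holds (witness at 2) → ✓
  j=3: antecedent true; consequent holds (witness at 3) → ✓
All positions satisfy it → formula holds.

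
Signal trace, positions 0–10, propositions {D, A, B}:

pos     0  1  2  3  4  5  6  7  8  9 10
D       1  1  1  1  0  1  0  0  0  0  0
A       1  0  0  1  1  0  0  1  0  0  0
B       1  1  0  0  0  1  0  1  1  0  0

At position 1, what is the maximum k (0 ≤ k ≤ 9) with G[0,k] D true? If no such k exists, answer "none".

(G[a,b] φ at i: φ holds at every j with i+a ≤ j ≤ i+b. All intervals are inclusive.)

D must hold from j=1 onward; find where it first fails.
  j=1: holds
  j=2: holds
  j=3: holds
  j=4: fails
Holds on [1,3], so largest k = 2.

2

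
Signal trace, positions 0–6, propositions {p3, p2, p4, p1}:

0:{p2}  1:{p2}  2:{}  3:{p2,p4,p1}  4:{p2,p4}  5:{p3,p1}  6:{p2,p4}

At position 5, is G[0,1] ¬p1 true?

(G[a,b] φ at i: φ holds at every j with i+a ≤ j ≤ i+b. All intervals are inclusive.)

Check ¬p1 at every j in [5,6]:
  j=5: false
  j=6: true
Fails at j=5 → formula fails.

Does not hold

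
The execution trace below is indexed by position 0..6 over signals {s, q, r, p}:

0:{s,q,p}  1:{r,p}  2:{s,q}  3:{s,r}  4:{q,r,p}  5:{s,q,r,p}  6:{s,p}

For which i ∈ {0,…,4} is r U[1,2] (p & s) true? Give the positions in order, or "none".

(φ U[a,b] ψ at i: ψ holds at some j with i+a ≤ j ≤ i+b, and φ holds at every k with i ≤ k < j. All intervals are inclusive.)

Evaluate at each i in [0,4]:
  i=0: ✗ (no rhs in [1,2])
  i=1: ✗ (no rhs in [2,3])
  i=2: ✗ (no rhs in [3,4])
  i=3: ✓ (rhs at j=5; lhs holds on [3,4])
  i=4: ✓ (rhs at j=5; lhs holds on [4,4])

3, 4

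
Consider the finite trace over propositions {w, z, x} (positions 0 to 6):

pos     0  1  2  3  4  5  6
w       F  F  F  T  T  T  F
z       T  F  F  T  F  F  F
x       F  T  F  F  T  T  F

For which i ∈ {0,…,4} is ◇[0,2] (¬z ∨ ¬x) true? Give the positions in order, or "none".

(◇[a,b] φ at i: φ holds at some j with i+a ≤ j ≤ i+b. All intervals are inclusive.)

Evaluate at each i in [0,4]:
  i=0: ✓ (witness j=0)
  i=1: ✓ (witness j=1)
  i=2: ✓ (witness j=2)
  i=3: ✓ (witness j=3)
  i=4: ✓ (witness j=4)

0, 1, 2, 3, 4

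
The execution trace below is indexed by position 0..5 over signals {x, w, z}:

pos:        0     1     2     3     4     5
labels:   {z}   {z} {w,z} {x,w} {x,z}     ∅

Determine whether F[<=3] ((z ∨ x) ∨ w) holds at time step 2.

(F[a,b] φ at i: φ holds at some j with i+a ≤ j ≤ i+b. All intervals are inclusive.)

Check ((z ∨ x) ∨ w) at each j in [2,5]:
  j=2: true
  j=3: true
  j=4: true
  j=5: false
Found at j=2 → formula holds.

Yes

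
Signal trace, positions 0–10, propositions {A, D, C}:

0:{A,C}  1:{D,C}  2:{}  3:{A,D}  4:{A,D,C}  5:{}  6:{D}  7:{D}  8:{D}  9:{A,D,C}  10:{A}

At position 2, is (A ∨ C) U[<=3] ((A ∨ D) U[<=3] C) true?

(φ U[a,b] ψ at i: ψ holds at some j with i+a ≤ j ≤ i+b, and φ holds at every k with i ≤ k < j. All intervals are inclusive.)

Need some j in [2,5] with ((A ∨ D) U[<=3] C), and (A ∨ C) at every k in [2,j-1].
  j=2: ((A ∨ D) U[<=3] C) — fails.
  j=3: ((A ∨ D) U[<=3] C) holds, but (A ∨ C) fails at k=2 → not this j.
  j=4: ((A ∨ D) U[<=3] C) holds, but (A ∨ C) fails at k=2 → not this j.
  j=5: ((A ∨ D) U[<=3] C) — fails.
No j in the window works → until fails.

False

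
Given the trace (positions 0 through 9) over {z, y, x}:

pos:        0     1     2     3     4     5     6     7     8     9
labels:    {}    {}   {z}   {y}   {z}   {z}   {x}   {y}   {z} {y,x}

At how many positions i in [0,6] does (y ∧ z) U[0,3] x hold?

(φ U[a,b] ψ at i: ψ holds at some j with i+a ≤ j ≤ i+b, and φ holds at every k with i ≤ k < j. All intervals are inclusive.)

1

Evaluate at each i in [0,6]:
  i=0: ✗ (no rhs in [0,3])
  i=1: ✗ (no rhs in [1,4])
  i=2: ✗ (no rhs in [2,5])
  i=3: ✗ (lhs fails at k=3 before rhs at j=6)
  i=4: ✗ (lhs fails at k=4 before rhs at j=6)
  i=5: ✗ (lhs fails at k=5 before rhs at j=6)
  i=6: ✓ (rhs at j=6)
Positions where it holds: {6} → 1.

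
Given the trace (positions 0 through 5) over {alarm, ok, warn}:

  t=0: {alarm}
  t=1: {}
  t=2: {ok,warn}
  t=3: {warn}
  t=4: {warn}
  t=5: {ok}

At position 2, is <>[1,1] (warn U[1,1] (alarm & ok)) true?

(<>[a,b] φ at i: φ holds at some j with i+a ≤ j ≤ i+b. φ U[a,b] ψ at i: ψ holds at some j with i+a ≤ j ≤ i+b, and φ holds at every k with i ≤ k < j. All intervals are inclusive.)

Check (warn U[1,1] (alarm & ok)) at each j in [3,3]:
  j=3: fails
No position in the window satisfies it → formula fails.

No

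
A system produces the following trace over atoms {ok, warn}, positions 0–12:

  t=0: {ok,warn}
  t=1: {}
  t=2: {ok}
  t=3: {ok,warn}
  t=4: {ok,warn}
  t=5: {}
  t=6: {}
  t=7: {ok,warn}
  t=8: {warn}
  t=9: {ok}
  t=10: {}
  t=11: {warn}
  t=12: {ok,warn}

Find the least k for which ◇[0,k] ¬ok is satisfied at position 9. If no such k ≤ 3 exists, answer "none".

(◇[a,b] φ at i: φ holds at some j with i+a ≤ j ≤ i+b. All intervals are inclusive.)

Scan j = 9,10,… for ¬ok:
  j=9: fails
  j=10: holds
First hit at j=10, so smallest k = 10-9 = 1.

1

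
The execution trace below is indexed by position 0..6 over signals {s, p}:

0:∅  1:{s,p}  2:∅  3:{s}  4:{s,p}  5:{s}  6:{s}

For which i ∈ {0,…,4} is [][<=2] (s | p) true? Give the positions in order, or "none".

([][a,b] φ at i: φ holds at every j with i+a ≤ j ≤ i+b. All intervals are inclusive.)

3, 4

Evaluate at each i in [0,4]:
  i=0: ✗ (fails at j=0)
  i=1: ✗ (fails at j=2)
  i=2: ✗ (fails at j=2)
  i=3: ✓ (all of [3,5])
  i=4: ✓ (all of [4,6])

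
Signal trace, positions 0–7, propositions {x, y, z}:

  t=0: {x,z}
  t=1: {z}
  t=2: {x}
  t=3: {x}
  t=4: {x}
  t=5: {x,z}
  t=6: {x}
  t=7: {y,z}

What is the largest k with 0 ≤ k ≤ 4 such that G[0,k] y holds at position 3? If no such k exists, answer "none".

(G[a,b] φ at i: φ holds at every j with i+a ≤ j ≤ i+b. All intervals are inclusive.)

none

y must hold from j=3 onward; find where it first fails.
  j=3: fails → no k works.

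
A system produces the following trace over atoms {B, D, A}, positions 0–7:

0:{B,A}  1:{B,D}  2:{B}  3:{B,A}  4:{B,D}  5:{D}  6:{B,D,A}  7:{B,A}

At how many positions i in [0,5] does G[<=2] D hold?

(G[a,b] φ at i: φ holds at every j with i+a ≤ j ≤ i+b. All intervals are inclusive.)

1

Evaluate at each i in [0,5]:
  i=0: ✗ (fails at j=0)
  i=1: ✗ (fails at j=2)
  i=2: ✗ (fails at j=2)
  i=3: ✗ (fails at j=3)
  i=4: ✓ (all of [4,6])
  i=5: ✗ (fails at j=7)
Positions where it holds: {4} → 1.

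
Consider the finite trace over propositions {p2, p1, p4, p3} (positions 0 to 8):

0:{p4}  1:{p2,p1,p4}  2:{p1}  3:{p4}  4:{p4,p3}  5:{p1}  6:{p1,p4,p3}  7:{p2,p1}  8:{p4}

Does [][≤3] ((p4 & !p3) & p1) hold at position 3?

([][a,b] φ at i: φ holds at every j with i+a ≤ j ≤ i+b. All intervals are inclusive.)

False

Check ((p4 & !p3) & p1) at every j in [3,6]:
  j=3: false
  j=4: false
  j=5: false
  j=6: false
Fails at j=3 → formula fails.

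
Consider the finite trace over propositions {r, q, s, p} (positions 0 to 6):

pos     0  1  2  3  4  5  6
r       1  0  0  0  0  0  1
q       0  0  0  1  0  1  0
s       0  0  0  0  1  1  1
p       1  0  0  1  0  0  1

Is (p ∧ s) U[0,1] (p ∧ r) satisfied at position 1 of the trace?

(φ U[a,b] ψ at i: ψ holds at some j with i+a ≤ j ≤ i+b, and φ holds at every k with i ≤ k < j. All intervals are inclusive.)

No

Need some j in [1,2] with (p ∧ r), and (p ∧ s) at every k in [1,j-1].
  j=1: (p ∧ r) false.
  j=2: (p ∧ r) false.
No j in the window works → until fails.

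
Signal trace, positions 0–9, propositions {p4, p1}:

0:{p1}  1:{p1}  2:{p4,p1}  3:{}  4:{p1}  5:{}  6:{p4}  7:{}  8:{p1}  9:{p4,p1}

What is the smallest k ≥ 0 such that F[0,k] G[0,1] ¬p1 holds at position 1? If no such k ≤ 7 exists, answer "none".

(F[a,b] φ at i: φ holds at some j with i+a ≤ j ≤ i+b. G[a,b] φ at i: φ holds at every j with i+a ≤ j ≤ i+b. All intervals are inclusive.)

Scan j = 1,2,… for G[0,1] ¬p1:
  j=1: fails
  j=2: fails
  j=3: fails
  j=4: fails
  j=5: holds
First hit at j=5, so smallest k = 5-1 = 4.

4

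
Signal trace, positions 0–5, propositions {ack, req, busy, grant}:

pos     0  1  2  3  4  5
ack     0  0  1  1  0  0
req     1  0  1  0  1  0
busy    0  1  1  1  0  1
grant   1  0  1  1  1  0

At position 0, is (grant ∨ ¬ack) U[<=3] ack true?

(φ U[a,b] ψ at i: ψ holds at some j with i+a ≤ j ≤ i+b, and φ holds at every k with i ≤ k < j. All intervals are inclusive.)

Holds

Need some j in [0,3] with ack, and (grant ∨ ¬ack) at every k in [0,j-1].
  j=0: ack false.
  j=1: ack false.
  j=2: ack holds; (grant ∨ ¬ack) holds at every k in [0,1] → satisfied.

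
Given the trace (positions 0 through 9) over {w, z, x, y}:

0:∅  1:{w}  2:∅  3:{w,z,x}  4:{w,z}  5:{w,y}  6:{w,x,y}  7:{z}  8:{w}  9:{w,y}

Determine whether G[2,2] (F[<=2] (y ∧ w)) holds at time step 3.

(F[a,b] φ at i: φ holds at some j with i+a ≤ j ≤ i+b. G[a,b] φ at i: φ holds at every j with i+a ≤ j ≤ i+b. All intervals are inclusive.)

Check F[<=2] (y ∧ w) at every j in [5,5]:
  j=5: holds (witness at 5)
All positions satisfy it → formula holds.

Holds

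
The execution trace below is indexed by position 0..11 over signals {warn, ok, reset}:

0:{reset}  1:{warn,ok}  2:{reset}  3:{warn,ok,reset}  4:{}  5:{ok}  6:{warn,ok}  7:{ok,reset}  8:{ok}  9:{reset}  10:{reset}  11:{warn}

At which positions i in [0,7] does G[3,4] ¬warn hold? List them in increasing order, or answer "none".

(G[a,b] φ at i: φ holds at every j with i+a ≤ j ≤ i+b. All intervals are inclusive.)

1, 4, 5, 6

Evaluate at each i in [0,7]:
  i=0: ✗ (fails at j=3)
  i=1: ✓ (all of [4,5])
  i=2: ✗ (fails at j=6)
  i=3: ✗ (fails at j=6)
  i=4: ✓ (all of [7,8])
  i=5: ✓ (all of [8,9])
  i=6: ✓ (all of [9,10])
  i=7: ✗ (fails at j=11)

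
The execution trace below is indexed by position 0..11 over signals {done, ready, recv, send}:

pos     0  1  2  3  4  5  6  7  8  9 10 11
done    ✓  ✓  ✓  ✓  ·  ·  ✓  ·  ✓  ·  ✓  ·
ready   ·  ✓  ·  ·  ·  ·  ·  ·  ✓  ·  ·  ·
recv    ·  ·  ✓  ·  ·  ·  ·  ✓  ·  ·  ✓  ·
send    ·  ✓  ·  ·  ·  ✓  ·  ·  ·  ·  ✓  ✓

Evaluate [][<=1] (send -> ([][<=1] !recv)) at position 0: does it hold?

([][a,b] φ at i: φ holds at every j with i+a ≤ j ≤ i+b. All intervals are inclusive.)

Check (send -> ([][<=1] !recv)) at every j in [0,1]:
  j=0: antecedent false → ✓
  j=1: antecedent true; consequent fails at 2 → ✗
Fails at j=1 → formula fails.

Does not hold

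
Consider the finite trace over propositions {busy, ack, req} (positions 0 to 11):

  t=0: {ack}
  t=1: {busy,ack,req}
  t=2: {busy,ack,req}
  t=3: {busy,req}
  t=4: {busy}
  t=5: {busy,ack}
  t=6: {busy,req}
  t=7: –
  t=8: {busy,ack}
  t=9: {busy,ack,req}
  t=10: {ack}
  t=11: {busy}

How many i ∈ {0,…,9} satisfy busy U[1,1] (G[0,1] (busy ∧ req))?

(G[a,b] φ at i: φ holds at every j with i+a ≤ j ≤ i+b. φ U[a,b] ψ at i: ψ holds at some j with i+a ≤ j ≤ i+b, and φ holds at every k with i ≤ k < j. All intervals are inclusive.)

Evaluate at each i in [0,9]:
  i=0: ✗ (lhs fails at k=0 before rhs at j=1)
  i=1: ✓ (rhs at j=2; lhs holds on [1,1])
  i=2: ✗ (no rhs in [3,3])
  i=3: ✗ (no rhs in [4,4])
  i=4: ✗ (no rhs in [5,5])
  i=5: ✗ (no rhs in [6,6])
  i=6: ✗ (no rhs in [7,7])
  i=7: ✗ (no rhs in [8,8])
  i=8: ✗ (no rhs in [9,9])
  i=9: ✗ (no rhs in [10,10])
Positions where it holds: {1} → 1.

1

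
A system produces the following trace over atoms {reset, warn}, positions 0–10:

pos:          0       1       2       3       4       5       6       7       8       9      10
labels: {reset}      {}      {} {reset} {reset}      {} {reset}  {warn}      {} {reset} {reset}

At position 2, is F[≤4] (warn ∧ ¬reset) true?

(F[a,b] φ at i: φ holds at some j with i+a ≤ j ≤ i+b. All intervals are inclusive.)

No

Check (warn ∧ ¬reset) at each j in [2,6]:
  j=2: false
  j=3: false
  j=4: false
  j=5: false
  j=6: false
No position in the window satisfies it → formula fails.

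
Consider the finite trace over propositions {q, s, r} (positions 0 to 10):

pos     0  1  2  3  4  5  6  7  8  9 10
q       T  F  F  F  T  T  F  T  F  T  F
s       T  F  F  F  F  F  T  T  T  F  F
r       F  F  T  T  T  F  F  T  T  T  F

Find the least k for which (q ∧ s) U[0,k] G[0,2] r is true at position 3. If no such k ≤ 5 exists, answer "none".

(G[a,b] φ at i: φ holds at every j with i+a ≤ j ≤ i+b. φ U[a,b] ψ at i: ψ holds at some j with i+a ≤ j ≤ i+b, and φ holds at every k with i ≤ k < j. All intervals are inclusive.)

none

Need earliest j ≥ 3 with G[0,2] r, and (q ∧ s) at every k in [3,j-1].
  j=3: rhs fails.
  j=4: rhs fails.
  j=5: rhs fails.
  j=6: rhs fails.
  j=7: rhs holds but lhs fails at k=3.
  j=8: rhs fails.
No witness within the range → none.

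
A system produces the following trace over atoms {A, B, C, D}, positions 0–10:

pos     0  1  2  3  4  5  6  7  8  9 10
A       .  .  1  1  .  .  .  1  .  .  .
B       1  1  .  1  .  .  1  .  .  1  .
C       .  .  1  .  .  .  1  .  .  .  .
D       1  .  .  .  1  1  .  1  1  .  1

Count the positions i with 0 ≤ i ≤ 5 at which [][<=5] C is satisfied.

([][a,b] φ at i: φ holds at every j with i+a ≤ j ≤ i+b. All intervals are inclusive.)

Evaluate at each i in [0,5]:
  i=0: ✗ (fails at j=0)
  i=1: ✗ (fails at j=1)
  i=2: ✗ (fails at j=3)
  i=3: ✗ (fails at j=3)
  i=4: ✗ (fails at j=4)
  i=5: ✗ (fails at j=5)
Positions where it holds: {} → 0.

0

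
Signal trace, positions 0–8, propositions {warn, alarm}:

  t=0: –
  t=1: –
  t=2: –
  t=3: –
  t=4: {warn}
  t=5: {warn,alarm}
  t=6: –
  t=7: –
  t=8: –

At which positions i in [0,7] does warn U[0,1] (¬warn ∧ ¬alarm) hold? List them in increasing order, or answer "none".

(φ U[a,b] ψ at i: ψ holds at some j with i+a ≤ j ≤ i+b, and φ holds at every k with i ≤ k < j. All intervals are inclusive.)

Evaluate at each i in [0,7]:
  i=0: ✓ (rhs at j=0)
  i=1: ✓ (rhs at j=1)
  i=2: ✓ (rhs at j=2)
  i=3: ✓ (rhs at j=3)
  i=4: ✗ (no rhs in [4,5])
  i=5: ✓ (rhs at j=6; lhs holds on [5,5])
  i=6: ✓ (rhs at j=6)
  i=7: ✓ (rhs at j=7)

0, 1, 2, 3, 5, 6, 7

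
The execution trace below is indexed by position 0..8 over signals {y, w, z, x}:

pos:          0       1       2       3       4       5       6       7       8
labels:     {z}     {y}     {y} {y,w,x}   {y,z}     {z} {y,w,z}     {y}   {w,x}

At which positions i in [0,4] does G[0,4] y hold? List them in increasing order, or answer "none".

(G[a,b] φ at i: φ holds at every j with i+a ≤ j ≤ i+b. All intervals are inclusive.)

none

Evaluate at each i in [0,4]:
  i=0: ✗ (fails at j=0)
  i=1: ✗ (fails at j=5)
  i=2: ✗ (fails at j=5)
  i=3: ✗ (fails at j=5)
  i=4: ✗ (fails at j=5)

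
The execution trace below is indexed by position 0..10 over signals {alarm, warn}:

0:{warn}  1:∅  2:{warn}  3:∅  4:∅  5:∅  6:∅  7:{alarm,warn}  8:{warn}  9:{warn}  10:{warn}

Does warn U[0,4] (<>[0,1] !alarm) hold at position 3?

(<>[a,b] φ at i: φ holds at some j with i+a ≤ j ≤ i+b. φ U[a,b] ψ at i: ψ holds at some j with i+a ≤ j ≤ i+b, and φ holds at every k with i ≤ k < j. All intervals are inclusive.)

Need some j in [3,7] with <>[0,1] !alarm, and warn at every k in [3,j-1].
  j=3: <>[0,1] !alarm holds; no prefix to check → satisfied.

True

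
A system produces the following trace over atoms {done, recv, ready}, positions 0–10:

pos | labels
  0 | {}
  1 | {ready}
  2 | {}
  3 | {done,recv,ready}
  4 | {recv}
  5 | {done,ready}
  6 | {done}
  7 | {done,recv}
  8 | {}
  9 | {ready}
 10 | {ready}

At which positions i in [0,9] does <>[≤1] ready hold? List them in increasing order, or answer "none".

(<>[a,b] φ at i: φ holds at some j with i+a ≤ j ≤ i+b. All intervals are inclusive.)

Evaluate at each i in [0,9]:
  i=0: ✓ (witness j=1)
  i=1: ✓ (witness j=1)
  i=2: ✓ (witness j=3)
  i=3: ✓ (witness j=3)
  i=4: ✓ (witness j=5)
  i=5: ✓ (witness j=5)
  i=6: ✗ (none in [6,7])
  i=7: ✗ (none in [7,8])
  i=8: ✓ (witness j=9)
  i=9: ✓ (witness j=9)

0, 1, 2, 3, 4, 5, 8, 9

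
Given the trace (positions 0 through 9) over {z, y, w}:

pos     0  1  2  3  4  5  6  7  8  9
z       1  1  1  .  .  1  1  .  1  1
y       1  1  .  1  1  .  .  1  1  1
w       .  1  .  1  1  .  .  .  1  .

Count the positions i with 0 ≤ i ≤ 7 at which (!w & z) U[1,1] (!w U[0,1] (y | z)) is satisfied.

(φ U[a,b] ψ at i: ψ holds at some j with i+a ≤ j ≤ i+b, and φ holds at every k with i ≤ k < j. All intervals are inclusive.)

4

Evaluate at each i in [0,7]:
  i=0: ✓ (rhs at j=1; lhs holds on [0,0])
  i=1: ✗ (lhs fails at k=1 before rhs at j=2)
  i=2: ✓ (rhs at j=3; lhs holds on [2,2])
  i=3: ✗ (lhs fails at k=3 before rhs at j=4)
  i=4: ✗ (lhs fails at k=4 before rhs at j=5)
  i=5: ✓ (rhs at j=6; lhs holds on [5,5])
  i=6: ✓ (rhs at j=7; lhs holds on [6,6])
  i=7: ✗ (lhs fails at k=7 before rhs at j=8)
Positions where it holds: {0, 2, 5, 6} → 4.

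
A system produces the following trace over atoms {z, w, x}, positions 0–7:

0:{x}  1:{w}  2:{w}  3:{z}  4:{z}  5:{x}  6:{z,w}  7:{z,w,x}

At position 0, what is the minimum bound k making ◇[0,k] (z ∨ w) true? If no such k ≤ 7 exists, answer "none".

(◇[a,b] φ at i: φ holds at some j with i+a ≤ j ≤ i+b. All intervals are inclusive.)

1

Scan j = 0,1,… for (z ∨ w):
  j=0: fails
  j=1: holds
First hit at j=1, so smallest k = 1-0 = 1.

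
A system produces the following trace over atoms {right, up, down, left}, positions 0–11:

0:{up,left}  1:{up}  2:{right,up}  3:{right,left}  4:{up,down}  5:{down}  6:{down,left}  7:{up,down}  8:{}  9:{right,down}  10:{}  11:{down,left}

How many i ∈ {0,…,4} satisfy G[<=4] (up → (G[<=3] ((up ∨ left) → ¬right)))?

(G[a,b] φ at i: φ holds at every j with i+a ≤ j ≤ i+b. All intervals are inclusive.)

Evaluate at each i in [0,4]:
  i=0: ✗ (fails at j=0)
  i=1: ✗ (fails at j=1)
  i=2: ✗ (fails at j=2)
  i=3: ✓ (all of [3,7])
  i=4: ✓ (all of [4,8])
Positions where it holds: {3, 4} → 2.

2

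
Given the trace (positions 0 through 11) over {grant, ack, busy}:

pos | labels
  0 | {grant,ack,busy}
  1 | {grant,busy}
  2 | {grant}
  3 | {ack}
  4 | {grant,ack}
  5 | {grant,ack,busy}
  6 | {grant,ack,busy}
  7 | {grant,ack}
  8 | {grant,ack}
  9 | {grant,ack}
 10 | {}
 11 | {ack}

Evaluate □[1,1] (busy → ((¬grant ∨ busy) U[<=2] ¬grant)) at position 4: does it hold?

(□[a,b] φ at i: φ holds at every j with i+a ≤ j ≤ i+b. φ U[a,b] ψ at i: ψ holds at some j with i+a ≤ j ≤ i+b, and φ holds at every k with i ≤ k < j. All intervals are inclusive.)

No

Check (busy → ((¬grant ∨ busy) U[<=2] ¬grant)) at every j in [5,5]:
  j=5: antecedent true; consequent fails → ✗
Fails at j=5 → formula fails.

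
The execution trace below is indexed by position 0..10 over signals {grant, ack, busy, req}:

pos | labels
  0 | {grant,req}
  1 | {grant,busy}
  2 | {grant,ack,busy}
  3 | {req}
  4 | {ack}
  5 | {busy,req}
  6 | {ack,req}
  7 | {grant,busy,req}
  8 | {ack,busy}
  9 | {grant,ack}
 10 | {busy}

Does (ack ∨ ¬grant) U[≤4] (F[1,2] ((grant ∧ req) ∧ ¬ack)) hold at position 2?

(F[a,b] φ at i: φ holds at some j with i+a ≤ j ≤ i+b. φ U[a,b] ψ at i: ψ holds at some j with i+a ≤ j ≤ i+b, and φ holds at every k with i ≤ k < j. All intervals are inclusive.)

Holds

Need some j in [2,6] with F[1,2] ((grant ∧ req) ∧ ¬ack), and (ack ∨ ¬grant) at every k in [2,j-1].
  j=2: F[1,2] ((grant ∧ req) ∧ ¬ack) — fails (none in [3,4]).
  j=3: F[1,2] ((grant ∧ req) ∧ ¬ack) — fails (none in [4,5]).
  j=4: F[1,2] ((grant ∧ req) ∧ ¬ack) — fails (none in [5,6]).
  j=5: F[1,2] ((grant ∧ req) ∧ ¬ack) holds; (ack ∨ ¬grant) holds at every k in [2,4] → satisfied.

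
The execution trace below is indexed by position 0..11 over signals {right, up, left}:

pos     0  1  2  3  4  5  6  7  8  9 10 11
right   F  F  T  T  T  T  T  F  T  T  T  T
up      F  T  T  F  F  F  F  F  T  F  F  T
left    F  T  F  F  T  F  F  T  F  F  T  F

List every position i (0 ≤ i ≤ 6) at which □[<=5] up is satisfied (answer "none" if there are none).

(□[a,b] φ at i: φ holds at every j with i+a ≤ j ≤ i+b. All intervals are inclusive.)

none

Evaluate at each i in [0,6]:
  i=0: ✗ (fails at j=0)
  i=1: ✗ (fails at j=3)
  i=2: ✗ (fails at j=3)
  i=3: ✗ (fails at j=3)
  i=4: ✗ (fails at j=4)
  i=5: ✗ (fails at j=5)
  i=6: ✗ (fails at j=6)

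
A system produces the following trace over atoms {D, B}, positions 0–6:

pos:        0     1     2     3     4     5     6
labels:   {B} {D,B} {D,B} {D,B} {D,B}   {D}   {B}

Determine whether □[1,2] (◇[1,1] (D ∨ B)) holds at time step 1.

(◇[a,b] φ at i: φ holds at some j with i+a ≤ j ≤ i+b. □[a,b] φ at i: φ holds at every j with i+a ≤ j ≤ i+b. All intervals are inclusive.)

Check ◇[1,1] (D ∨ B) at every j in [2,3]:
  j=2: holds (witness at 3)
  j=3: holds (witness at 4)
All positions satisfy it → formula holds.

Yes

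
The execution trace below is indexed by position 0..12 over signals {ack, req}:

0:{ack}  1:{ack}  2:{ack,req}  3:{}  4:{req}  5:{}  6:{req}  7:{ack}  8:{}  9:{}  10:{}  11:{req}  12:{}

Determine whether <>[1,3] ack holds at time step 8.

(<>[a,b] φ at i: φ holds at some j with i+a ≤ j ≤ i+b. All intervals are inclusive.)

Check ack at each j in [9,11]:
  j=9: false
  j=10: false
  j=11: false
No position in the window satisfies it → formula fails.

No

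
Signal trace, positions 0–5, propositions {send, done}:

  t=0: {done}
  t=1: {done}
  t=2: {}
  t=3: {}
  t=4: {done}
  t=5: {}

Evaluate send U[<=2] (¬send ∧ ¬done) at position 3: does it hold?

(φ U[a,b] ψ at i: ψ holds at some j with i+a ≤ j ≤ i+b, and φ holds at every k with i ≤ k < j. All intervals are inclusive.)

Need some j in [3,5] with (¬send ∧ ¬done), and send at every k in [3,j-1].
  j=3: (¬send ∧ ¬done) holds; no prefix to check → satisfied.

True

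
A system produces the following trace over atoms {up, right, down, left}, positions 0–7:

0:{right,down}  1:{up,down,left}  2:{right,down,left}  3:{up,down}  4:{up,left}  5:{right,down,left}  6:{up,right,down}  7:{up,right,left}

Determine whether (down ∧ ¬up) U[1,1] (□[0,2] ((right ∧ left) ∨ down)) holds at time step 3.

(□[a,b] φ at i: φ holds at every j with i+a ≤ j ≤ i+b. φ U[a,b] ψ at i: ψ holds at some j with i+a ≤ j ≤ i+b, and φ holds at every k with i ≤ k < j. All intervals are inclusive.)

Need some j in [4,4] with □[0,2] ((right ∧ left) ∨ down), and (down ∧ ¬up) at every k in [3,j-1].
  j=4: □[0,2] ((right ∧ left) ∨ down) — fails at 4.
No j in the window works → until fails.

Does not hold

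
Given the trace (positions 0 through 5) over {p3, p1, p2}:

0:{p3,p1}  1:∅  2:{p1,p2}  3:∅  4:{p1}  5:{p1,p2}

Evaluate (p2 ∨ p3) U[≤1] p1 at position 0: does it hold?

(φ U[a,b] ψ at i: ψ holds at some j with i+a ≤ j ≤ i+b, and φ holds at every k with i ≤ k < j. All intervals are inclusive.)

Need some j in [0,1] with p1, and (p2 ∨ p3) at every k in [0,j-1].
  j=0: p1 holds; no prefix to check → satisfied.

Holds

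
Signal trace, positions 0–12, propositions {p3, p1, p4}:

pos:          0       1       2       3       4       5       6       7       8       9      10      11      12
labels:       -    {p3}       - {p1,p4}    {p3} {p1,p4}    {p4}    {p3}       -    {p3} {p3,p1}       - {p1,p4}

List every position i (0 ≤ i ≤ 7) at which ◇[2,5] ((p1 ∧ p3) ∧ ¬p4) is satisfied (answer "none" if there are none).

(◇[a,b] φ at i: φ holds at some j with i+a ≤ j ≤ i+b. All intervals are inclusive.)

Evaluate at each i in [0,7]:
  i=0: ✗ (none in [2,5])
  i=1: ✗ (none in [3,6])
  i=2: ✗ (none in [4,7])
  i=3: ✗ (none in [5,8])
  i=4: ✗ (none in [6,9])
  i=5: ✓ (witness j=10)
  i=6: ✓ (witness j=10)
  i=7: ✓ (witness j=10)

5, 6, 7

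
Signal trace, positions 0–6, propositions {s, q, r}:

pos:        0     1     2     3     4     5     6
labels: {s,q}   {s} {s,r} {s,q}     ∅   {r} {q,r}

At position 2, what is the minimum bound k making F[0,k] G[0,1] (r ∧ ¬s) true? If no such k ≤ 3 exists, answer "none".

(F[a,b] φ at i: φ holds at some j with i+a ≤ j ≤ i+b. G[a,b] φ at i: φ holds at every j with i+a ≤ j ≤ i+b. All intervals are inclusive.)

Scan j = 2,3,… for G[0,1] (r ∧ ¬s):
  j=2: fails
  j=3: fails
  j=4: fails
  j=5: holds
First hit at j=5, so smallest k = 5-2 = 3.

3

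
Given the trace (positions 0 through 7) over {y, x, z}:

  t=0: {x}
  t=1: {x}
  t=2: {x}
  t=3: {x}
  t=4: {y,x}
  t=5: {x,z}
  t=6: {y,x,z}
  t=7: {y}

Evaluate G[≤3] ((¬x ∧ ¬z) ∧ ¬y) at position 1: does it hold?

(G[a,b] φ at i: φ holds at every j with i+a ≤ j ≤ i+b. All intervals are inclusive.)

Check ((¬x ∧ ¬z) ∧ ¬y) at every j in [1,4]:
  j=1: false
  j=2: false
  j=3: false
  j=4: false
Fails at j=1 → formula fails.

Does not hold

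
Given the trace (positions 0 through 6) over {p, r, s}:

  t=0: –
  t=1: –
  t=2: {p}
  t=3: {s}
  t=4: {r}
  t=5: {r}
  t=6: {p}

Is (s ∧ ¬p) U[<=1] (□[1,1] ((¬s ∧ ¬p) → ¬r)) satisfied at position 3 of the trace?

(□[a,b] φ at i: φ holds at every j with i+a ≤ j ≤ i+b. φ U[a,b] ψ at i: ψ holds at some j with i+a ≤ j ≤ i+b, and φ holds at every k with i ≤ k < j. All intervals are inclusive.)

False

Need some j in [3,4] with □[1,1] ((¬s ∧ ¬p) → ¬r), and (s ∧ ¬p) at every k in [3,j-1].
  j=3: □[1,1] ((¬s ∧ ¬p) → ¬r) — fails at 4.
  j=4: □[1,1] ((¬s ∧ ¬p) → ¬r) — fails at 5.
No j in the window works → until fails.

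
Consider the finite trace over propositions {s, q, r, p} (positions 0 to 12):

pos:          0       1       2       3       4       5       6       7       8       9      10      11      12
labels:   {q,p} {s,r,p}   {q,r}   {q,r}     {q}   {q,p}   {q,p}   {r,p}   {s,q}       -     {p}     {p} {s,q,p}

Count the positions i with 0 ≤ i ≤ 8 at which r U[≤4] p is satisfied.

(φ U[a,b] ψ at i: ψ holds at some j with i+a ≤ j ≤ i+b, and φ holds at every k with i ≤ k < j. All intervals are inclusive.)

5

Evaluate at each i in [0,8]:
  i=0: ✓ (rhs at j=0)
  i=1: ✓ (rhs at j=1)
  i=2: ✗ (lhs fails at k=4 before rhs at j=5)
  i=3: ✗ (lhs fails at k=4 before rhs at j=5)
  i=4: ✗ (lhs fails at k=4 before rhs at j=5)
  i=5: ✓ (rhs at j=5)
  i=6: ✓ (rhs at j=6)
  i=7: ✓ (rhs at j=7)
  i=8: ✗ (lhs fails at k=8 before rhs at j=10)
Positions where it holds: {0, 1, 5, 6, 7} → 5.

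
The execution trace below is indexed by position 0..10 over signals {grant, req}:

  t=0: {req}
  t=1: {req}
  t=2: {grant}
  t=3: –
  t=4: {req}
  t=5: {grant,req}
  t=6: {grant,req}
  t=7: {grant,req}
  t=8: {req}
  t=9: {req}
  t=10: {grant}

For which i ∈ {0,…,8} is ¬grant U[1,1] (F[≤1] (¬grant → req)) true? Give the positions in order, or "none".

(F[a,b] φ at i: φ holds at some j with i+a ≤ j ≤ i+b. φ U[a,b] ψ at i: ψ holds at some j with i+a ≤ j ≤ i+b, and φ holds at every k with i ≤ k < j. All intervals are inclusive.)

0, 1, 3, 4, 8

Evaluate at each i in [0,8]:
  i=0: ✓ (rhs at j=1; lhs holds on [0,0])
  i=1: ✓ (rhs at j=2; lhs holds on [1,1])
  i=2: ✗ (lhs fails at k=2 before rhs at j=3)
  i=3: ✓ (rhs at j=4; lhs holds on [3,3])
  i=4: ✓ (rhs at j=5; lhs holds on [4,4])
  i=5: ✗ (lhs fails at k=5 before rhs at j=6)
  i=6: ✗ (lhs fails at k=6 before rhs at j=7)
  i=7: ✗ (lhs fails at k=7 before rhs at j=8)
  i=8: ✓ (rhs at j=9; lhs holds on [8,8])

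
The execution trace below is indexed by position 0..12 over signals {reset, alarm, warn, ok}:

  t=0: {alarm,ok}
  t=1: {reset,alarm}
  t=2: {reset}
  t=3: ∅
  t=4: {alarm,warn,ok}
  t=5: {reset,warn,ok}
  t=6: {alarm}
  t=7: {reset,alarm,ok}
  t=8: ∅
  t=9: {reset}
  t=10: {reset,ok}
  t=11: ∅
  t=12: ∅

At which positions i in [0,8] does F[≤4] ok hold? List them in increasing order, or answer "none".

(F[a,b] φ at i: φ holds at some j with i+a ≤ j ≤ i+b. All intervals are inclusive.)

Evaluate at each i in [0,8]:
  i=0: ✓ (witness j=0)
  i=1: ✓ (witness j=4)
  i=2: ✓ (witness j=4)
  i=3: ✓ (witness j=4)
  i=4: ✓ (witness j=4)
  i=5: ✓ (witness j=5)
  i=6: ✓ (witness j=7)
  i=7: ✓ (witness j=7)
  i=8: ✓ (witness j=10)

0, 1, 2, 3, 4, 5, 6, 7, 8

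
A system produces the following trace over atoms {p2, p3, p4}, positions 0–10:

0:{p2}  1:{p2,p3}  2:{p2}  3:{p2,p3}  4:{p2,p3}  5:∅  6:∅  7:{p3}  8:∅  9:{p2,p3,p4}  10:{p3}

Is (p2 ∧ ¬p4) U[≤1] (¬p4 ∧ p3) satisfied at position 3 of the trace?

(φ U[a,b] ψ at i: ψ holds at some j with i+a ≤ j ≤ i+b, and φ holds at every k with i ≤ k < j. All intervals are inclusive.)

True

Need some j in [3,4] with (¬p4 ∧ p3), and (p2 ∧ ¬p4) at every k in [3,j-1].
  j=3: (¬p4 ∧ p3) holds; no prefix to check → satisfied.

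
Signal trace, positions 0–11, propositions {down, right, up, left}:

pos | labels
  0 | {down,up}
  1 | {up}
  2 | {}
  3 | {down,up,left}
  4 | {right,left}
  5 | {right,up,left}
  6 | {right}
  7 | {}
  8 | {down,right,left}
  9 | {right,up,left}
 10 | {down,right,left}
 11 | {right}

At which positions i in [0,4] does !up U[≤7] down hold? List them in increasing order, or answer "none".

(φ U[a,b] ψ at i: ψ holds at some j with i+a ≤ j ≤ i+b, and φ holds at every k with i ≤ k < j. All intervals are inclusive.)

0, 2, 3

Evaluate at each i in [0,4]:
  i=0: ✓ (rhs at j=0)
  i=1: ✗ (lhs fails at k=1 before rhs at j=3)
  i=2: ✓ (rhs at j=3; lhs holds on [2,2])
  i=3: ✓ (rhs at j=3)
  i=4: ✗ (lhs fails at k=5 before rhs at j=8)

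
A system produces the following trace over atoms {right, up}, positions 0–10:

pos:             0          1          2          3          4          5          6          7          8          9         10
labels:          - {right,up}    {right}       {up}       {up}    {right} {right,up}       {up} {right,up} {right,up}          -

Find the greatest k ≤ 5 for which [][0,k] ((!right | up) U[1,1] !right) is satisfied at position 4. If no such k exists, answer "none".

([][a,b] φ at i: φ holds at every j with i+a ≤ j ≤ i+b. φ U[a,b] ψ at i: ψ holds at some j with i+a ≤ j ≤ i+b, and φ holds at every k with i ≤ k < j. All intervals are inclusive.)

none

((!right | up) U[1,1] !right) must hold from j=4 onward; find where it first fails.
  j=4: fails → no k works.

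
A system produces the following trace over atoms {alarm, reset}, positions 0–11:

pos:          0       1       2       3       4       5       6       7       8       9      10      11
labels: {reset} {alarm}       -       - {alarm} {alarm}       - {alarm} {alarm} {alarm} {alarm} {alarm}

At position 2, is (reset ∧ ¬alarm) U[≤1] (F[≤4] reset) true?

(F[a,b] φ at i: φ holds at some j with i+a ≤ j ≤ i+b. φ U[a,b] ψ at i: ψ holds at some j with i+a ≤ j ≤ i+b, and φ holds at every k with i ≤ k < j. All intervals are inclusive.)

False

Need some j in [2,3] with F[≤4] reset, and (reset ∧ ¬alarm) at every k in [2,j-1].
  j=2: F[≤4] reset — fails (none in [2,6]).
  j=3: F[≤4] reset — fails (none in [3,7]).
No j in the window works → until fails.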